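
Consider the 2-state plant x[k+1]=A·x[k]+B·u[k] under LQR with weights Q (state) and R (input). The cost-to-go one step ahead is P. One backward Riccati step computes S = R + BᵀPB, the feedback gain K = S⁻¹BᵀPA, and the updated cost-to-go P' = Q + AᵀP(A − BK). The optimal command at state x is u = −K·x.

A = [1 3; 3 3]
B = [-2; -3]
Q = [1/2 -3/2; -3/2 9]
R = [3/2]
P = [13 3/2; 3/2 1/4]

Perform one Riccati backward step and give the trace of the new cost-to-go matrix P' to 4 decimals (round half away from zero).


13.2119

BᵀP = [-30.5000 -3.7500]
S = R + BᵀPB = [3/2] + [72.2500] = [73.7500]
BᵀPA = [-41.7500 -102.7500]
K = S⁻¹·BᵀPA = [-0.5661 -1.3932]
A−BK = [-0.1322 0.2136; 1.3017 -1.1797]
AᵀP(A−BK) = [0.6153 1.0831; 1.0831 3.0966]
P' = Q + AᵀP(A−BK) = [1.1153 -0.4169; -0.4169 12.0966]
tr(P') = 13.2119


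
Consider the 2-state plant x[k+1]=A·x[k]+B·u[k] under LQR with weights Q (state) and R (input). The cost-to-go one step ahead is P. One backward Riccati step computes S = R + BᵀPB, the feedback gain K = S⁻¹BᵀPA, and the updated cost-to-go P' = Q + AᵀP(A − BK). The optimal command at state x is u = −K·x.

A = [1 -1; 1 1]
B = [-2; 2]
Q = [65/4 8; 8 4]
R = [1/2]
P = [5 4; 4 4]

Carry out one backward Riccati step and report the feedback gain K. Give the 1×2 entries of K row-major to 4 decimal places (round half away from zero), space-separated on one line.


BᵀP = [-2.0000 0.0000]
S = R + BᵀPB = [1/2] + [4.0000] = [4.5000]
BᵀPA = [-2.0000 2.0000]
K = S⁻¹·BᵀPA = [-0.4444 0.4444]
A−BK = [0.1111 -0.1111; 1.8889 0.1111]
AᵀP(A−BK) = [16.1111 -0.1111; -0.1111 0.1111]
P' = Q + AᵀP(A−BK) = [32.3611 7.8889; 7.8889 4.1111]
tr(P') = 36.4722

-0.4444 0.4444


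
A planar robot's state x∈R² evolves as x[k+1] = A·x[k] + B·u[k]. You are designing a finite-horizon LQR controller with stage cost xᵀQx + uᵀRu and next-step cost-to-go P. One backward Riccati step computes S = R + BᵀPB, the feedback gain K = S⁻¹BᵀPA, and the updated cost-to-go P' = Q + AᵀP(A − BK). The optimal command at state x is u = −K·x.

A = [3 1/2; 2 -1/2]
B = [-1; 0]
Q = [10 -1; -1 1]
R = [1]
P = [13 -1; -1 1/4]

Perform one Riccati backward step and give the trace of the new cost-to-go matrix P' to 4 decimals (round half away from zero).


BᵀP = [-13.0000 1.0000]
S = R + BᵀPB = [1] + [13.0000] = [14.0000]
BᵀPA = [-37.0000 -7.0000]
K = S⁻¹·BᵀPA = [-2.6429 -0.5000]
A−BK = [0.3571 0.0000; 2.0000 -0.5000]
AᵀP(A−BK) = [8.2143 1.2500; 1.2500 0.3125]
P' = Q + AᵀP(A−BK) = [18.2143 0.2500; 0.2500 1.3125]
tr(P') = 19.5268

19.5268


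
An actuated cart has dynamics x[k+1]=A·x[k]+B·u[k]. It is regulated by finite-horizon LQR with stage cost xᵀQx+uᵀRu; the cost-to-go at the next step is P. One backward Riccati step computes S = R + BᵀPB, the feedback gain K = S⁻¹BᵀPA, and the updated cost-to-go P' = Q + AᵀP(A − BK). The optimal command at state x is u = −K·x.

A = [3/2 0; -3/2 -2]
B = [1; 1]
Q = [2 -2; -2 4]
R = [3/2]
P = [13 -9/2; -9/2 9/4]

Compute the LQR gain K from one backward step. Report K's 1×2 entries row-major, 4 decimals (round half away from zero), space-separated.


BᵀP = [8.5000 -2.2500]
S = R + BᵀPB = [3/2] + [6.2500] = [7.7500]
BᵀPA = [16.1250 4.5000]
K = S⁻¹·BᵀPA = [2.0806 0.5806]
A−BK = [-0.5806 -0.5806; -3.5806 -2.5806]
AᵀP(A−BK) = [21.0121 10.8871; 10.8871 6.3871]
P' = Q + AᵀP(A−BK) = [23.0121 8.8871; 8.8871 10.3871]
tr(P') = 33.3992

2.0806 0.5806


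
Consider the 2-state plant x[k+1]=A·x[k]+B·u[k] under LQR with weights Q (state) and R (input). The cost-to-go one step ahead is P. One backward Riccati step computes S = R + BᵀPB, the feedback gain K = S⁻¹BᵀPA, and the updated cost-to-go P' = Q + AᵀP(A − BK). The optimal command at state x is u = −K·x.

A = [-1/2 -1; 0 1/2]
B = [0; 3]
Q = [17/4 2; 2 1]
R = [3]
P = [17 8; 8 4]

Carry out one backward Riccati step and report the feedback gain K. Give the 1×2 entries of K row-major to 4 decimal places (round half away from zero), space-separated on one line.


BᵀP = [24.0000 12.0000]
S = R + BᵀPB = [3] + [36.0000] = [39.0000]
BᵀPA = [-12.0000 -18.0000]
K = S⁻¹·BᵀPA = [-0.3077 -0.4615]
A−BK = [-0.5000 -1.0000; 0.9231 1.8846]
AᵀP(A−BK) = [0.5577 0.9615; 0.9615 1.6923]
P' = Q + AᵀP(A−BK) = [4.8077 2.9615; 2.9615 2.6923]
tr(P') = 7.5000

-0.3077 -0.4615


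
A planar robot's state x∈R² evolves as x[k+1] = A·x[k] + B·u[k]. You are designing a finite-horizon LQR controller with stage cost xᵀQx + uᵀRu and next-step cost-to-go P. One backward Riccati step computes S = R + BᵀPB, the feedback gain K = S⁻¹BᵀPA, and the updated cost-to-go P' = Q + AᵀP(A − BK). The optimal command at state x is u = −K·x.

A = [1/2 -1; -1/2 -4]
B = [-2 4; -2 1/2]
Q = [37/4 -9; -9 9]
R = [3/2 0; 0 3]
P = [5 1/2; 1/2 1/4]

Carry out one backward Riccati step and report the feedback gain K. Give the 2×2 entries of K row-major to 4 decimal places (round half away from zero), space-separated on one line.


0.0060 0.6340 0.1097 -0.0045

BᵀP = [-11.0000 -1.5000; 20.2500 2.1250]
S = R + BᵀPB = [3/2 0; 0 3] + [25.0000 -44.7500; -44.7500 82.0625] = [26.5000 -44.7500; -44.7500 85.0625]
BᵀPA = [-4.7500 17.0000; 9.0625 -28.7500]
K = S⁻¹·BᵀPA = [0.0060 0.6340; 0.1097 -0.0045]
A−BK = [0.0732 0.2858; -0.5429 -2.7298]
AᵀP(A−BK) = [0.0969 0.3018; 0.3018 2.0941]
P' = Q + AᵀP(A−BK) = [9.3469 -8.6982; -8.6982 11.0941]
tr(P') = 20.4410


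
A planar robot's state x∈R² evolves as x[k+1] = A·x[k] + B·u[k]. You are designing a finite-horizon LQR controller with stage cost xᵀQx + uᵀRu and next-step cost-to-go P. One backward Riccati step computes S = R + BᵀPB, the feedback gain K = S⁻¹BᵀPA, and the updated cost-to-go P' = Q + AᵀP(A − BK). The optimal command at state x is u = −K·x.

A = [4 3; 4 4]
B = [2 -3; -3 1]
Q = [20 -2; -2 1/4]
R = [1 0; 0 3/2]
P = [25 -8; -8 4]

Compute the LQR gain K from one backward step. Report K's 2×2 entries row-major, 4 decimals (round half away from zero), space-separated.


-1.5712 -1.5122 -2.2004 -1.8494

BᵀP = [74.0000 -28.0000; -83.0000 28.0000]
S = R + BᵀPB = [1 0; 0 3/2] + [232.0000 -250.0000; -250.0000 277.0000] = [233.0000 -250.0000; -250.0000 278.5000]
BᵀPA = [184.0000 110.0000; -220.0000 -137.0000]
K = S⁻¹·BᵀPA = [-1.5712 -1.5122; -2.2004 -1.8494]
A−BK = [0.5413 0.4763; 1.4867 1.3127]
AᵀP(A−BK) = [13.0215 11.3826; 11.3826 9.9776]
P' = Q + AᵀP(A−BK) = [33.0215 9.3826; 9.3826 10.2276]
tr(P') = 43.2492


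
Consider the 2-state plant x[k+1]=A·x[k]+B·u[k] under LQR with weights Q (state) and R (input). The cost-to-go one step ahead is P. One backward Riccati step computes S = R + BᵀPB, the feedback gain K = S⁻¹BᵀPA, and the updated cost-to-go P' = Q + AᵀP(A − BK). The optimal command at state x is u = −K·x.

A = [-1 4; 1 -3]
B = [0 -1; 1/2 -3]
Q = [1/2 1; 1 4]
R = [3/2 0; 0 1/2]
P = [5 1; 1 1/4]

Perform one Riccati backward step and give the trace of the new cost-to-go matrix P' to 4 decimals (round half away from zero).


11.1139

BᵀP = [0.5000 0.1250; -8.0000 -1.7500]
S = R + BᵀPB = [3/2 0; 0 1/2] + [0.0625 -0.8750; -0.8750 13.2500] = [1.5625 -0.8750; -0.8750 13.7500]
BᵀPA = [-0.3750 1.6250; 6.2500 -26.7500]
K = S⁻¹·BᵀPA = [0.0151 -0.0513; 0.4555 -1.9487]
A−BK = [-0.5445 2.0513; 2.3590 -8.8205]
AᵀP(A−BK) = [0.4087 -1.5897; -1.5897 6.2051]
P' = Q + AᵀP(A−BK) = [0.9087 -0.5897; -0.5897 10.2051]
tr(P') = 11.1139


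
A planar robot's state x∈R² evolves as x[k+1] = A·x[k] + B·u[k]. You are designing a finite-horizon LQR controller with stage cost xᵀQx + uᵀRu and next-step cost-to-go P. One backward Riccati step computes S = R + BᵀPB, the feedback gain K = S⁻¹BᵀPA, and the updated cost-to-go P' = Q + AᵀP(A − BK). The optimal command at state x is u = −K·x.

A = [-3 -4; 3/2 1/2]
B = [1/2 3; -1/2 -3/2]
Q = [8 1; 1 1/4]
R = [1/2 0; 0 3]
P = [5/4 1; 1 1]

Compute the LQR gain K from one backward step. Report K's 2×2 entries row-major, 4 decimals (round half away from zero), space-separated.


-0.2759 -0.1609 -0.5862 -1.0920

BᵀP = [0.1250 0.0000; 2.2500 1.5000]
S = R + BᵀPB = [1/2 0; 0 3] + [0.0625 0.3750; 0.3750 4.5000] = [0.5625 0.3750; 0.3750 7.5000]
BᵀPA = [-0.3750 -0.5000; -4.5000 -8.2500]
K = S⁻¹·BᵀPA = [-0.2759 -0.1609; -0.5862 -1.0920]
A−BK = [-1.1034 -0.6437; 0.4828 -1.2184]
AᵀP(A−BK) = [1.7586 3.2759; 3.2759 7.1609]
P' = Q + AᵀP(A−BK) = [9.7586 4.2759; 4.2759 7.4109]
tr(P') = 17.1695


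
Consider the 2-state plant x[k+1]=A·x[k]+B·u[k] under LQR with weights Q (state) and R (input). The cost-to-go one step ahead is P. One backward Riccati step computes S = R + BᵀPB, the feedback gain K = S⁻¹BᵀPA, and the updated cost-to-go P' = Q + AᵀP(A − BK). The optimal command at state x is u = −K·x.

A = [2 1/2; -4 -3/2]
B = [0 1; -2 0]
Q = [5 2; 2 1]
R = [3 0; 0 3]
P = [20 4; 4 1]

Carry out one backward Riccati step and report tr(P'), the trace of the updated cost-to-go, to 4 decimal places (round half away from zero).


13.4459

BᵀP = [-8.0000 -2.0000; 20.0000 4.0000]
S = R + BᵀPB = [3 0; 0 3] + [4.0000 -8.0000; -8.0000 20.0000] = [7.0000 -8.0000; -8.0000 23.0000]
BᵀPA = [-8.0000 -1.0000; 24.0000 4.0000]
K = S⁻¹·BᵀPA = [0.0825 0.0928; 1.0722 0.2062]
A−BK = [0.9278 0.2938; -3.8351 -1.3144]
AᵀP(A−BK) = [6.9278 1.7938; 1.7938 0.5180]
P' = Q + AᵀP(A−BK) = [11.9278 3.7938; 3.7938 1.5180]
tr(P') = 13.4459


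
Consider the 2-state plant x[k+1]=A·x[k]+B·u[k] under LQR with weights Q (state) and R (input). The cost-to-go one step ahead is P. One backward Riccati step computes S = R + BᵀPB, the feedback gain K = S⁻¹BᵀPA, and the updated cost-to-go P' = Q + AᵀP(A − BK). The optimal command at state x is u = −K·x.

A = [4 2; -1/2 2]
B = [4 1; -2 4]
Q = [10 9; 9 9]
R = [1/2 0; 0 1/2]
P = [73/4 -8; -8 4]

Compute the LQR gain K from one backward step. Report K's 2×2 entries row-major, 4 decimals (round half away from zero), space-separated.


BᵀP = [89.0000 -40.0000; -13.7500 8.0000]
S = R + BᵀPB = [1/2 0; 0 1/2] + [436.0000 -71.0000; -71.0000 18.2500] = [436.5000 -71.0000; -71.0000 18.7500]
BᵀPA = [376.0000 98.0000; -59.0000 -11.5000]
K = S⁻¹·BᵀPA = [0.9102 0.3248; 0.2998 0.6166]
A−BK = [0.0595 0.0841; 0.1210 0.1832]
AᵀP(A−BK) = [0.4671 0.2516; 0.2516 0.2597]
P' = Q + AᵀP(A−BK) = [10.4671 9.2516; 9.2516 9.2597]
tr(P') = 19.7268

0.9102 0.3248 0.2998 0.6166


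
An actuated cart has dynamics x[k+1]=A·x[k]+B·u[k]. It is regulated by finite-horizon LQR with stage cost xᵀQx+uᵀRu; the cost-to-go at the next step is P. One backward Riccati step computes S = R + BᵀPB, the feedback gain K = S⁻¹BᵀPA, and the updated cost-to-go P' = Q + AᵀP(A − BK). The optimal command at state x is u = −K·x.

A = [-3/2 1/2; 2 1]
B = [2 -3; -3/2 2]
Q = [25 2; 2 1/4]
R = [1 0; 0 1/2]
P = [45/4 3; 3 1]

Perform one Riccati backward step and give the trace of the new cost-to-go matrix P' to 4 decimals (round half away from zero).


BᵀP = [18.0000 4.5000; -27.7500 -7.0000]
S = R + BᵀPB = [1 0; 0 1/2] + [29.2500 -45.0000; -45.0000 69.2500] = [30.2500 -45.0000; -45.0000 69.7500]
BᵀPA = [-18.0000 13.5000; 27.6250 -20.8750]
K = S⁻¹·BᵀPA = [-0.1457 0.0265; 0.3021 -0.2822]
A−BK = [-0.3024 -0.3996; 1.1773 1.6041]
AᵀP(A−BK) = [0.3456 0.3349; 0.3349 0.5641]
P' = Q + AᵀP(A−BK) = [25.3456 2.3349; 2.3349 0.8141]
tr(P') = 26.1597

26.1597


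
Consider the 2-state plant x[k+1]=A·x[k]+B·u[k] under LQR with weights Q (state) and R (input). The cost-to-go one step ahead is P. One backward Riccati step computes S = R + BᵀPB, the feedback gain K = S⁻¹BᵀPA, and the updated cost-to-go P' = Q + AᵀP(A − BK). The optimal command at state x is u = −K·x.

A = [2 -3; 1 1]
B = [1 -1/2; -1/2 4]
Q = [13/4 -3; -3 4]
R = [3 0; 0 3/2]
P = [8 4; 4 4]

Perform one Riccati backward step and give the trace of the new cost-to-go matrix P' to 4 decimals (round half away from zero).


34.0872

BᵀP = [6.0000 2.0000; 12.0000 14.0000]
S = R + BᵀPB = [3 0; 0 3/2] + [5.0000 5.0000; 5.0000 50.0000] = [8.0000 5.0000; 5.0000 51.5000]
BᵀPA = [14.0000 -16.0000; 38.0000 -22.0000]
K = S⁻¹·BᵀPA = [1.3721 -1.8450; 0.6047 -0.2481]
A−BK = [0.9302 -1.2791; -0.7326 1.0698]
AᵀP(A−BK) = [9.8140 -12.7442; -12.7442 17.0233]
P' = Q + AᵀP(A−BK) = [13.0640 -15.7442; -15.7442 21.0233]
tr(P') = 34.0872


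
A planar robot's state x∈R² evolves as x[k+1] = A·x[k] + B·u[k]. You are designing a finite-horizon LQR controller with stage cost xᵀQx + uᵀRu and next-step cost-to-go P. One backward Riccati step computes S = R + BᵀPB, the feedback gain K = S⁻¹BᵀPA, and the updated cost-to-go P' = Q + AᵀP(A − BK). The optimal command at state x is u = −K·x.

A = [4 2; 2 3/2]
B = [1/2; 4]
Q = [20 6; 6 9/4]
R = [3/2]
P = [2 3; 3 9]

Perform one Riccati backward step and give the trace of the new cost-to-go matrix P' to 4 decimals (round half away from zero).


39.6009

BᵀP = [13.0000 37.5000]
S = R + BᵀPB = [3/2] + [156.5000] = [158.0000]
BᵀPA = [127.0000 82.2500]
K = S⁻¹·BᵀPA = [0.8038 0.5206]
A−BK = [3.5981 1.7397; -1.2152 -0.5823]
AᵀP(A−BK) = [13.9177 6.8877; 6.8877 3.4331]
P' = Q + AᵀP(A−BK) = [33.9177 12.8877; 12.8877 5.6831]
tr(P') = 39.6009


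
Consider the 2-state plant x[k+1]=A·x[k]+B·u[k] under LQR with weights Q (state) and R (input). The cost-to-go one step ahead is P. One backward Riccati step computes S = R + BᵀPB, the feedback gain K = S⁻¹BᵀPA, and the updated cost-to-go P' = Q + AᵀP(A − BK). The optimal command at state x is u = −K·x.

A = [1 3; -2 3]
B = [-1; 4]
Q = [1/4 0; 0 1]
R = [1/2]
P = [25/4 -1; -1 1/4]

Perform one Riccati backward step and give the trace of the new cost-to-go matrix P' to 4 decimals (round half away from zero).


9.5000

BᵀP = [-10.2500 2.0000]
S = R + BᵀPB = [1/2] + [18.2500] = [18.7500]
BᵀPA = [-14.2500 -24.7500]
K = S⁻¹·BᵀPA = [-0.7600 -1.3200]
A−BK = [0.2400 1.6800; 1.0400 8.2800]
AᵀP(A−BK) = [0.4200 1.4400; 1.4400 7.8300]
P' = Q + AᵀP(A−BK) = [0.6700 1.4400; 1.4400 8.8300]
tr(P') = 9.5000


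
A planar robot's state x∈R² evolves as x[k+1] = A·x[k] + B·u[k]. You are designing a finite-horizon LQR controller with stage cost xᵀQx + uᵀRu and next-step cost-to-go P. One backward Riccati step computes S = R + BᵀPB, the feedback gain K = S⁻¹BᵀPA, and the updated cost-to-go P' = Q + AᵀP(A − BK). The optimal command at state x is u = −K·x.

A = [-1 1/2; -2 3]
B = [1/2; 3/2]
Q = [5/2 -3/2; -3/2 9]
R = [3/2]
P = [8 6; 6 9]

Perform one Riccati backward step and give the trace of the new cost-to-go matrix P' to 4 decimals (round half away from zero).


BᵀP = [13.0000 16.5000]
S = R + BᵀPB = [3/2] + [31.2500] = [32.7500]
BᵀPA = [-46.0000 56.0000]
K = S⁻¹·BᵀPA = [-1.4046 1.7099]
A−BK = [-0.2977 -0.3550; 0.1069 0.4351]
AᵀP(A−BK) = [3.3893 -3.3435; -3.3435 5.2443]
P' = Q + AᵀP(A−BK) = [5.8893 -4.8435; -4.8435 14.2443]
tr(P') = 20.1336

20.1336


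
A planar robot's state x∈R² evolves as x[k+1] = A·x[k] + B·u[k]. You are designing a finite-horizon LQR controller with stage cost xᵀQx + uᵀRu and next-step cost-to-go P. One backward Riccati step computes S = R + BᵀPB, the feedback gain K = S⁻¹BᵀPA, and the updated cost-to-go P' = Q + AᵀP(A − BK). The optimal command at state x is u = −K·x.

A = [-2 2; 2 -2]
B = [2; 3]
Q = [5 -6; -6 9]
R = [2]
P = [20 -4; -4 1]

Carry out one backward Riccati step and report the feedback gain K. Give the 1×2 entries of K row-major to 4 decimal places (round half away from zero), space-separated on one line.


BᵀP = [28.0000 -5.0000]
S = R + BᵀPB = [2] + [41.0000] = [43.0000]
BᵀPA = [-66.0000 66.0000]
K = S⁻¹·BᵀPA = [-1.5349 1.5349]
A−BK = [1.0698 -1.0698; 6.6047 -6.6047]
AᵀP(A−BK) = [14.6977 -14.6977; -14.6977 14.6977]
P' = Q + AᵀP(A−BK) = [19.6977 -20.6977; -20.6977 23.6977]
tr(P') = 43.3953

-1.5349 1.5349


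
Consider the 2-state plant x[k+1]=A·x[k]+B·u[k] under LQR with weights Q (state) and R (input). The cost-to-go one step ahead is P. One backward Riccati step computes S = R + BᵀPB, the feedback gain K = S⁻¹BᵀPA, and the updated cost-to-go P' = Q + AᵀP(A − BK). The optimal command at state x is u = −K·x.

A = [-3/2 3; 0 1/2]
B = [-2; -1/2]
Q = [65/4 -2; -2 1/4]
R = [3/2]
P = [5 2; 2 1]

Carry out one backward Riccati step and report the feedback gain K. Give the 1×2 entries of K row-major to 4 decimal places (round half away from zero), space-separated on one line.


0.6408 -1.3689

BᵀP = [-11.0000 -4.5000]
S = R + BᵀPB = [3/2] + [24.2500] = [25.7500]
BᵀPA = [16.5000 -35.2500]
K = S⁻¹·BᵀPA = [0.6408 -1.3689]
A−BK = [-0.2184 0.2621; 0.3204 -0.1845]
AᵀP(A−BK) = [0.6772 -1.4126; -1.4126 2.9951]
P' = Q + AᵀP(A−BK) = [16.9272 -3.4126; -3.4126 3.2451]
tr(P') = 20.1723


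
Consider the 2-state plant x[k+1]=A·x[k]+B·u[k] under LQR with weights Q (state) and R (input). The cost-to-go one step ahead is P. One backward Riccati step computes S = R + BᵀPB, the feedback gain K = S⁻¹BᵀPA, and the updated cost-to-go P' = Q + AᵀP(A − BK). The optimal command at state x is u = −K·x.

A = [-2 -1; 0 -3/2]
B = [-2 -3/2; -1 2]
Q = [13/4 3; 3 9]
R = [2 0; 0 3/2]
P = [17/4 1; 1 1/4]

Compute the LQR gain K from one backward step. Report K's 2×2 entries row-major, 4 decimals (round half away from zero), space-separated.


BᵀP = [-9.5000 -2.2500; -4.3750 -1.0000]
S = R + BᵀPB = [2 0; 0 3/2] + [21.2500 9.7500; 9.7500 4.5625] = [23.2500 9.7500; 9.7500 6.0625]
BᵀPA = [19.0000 12.8750; 8.7500 5.8750]
K = S⁻¹·BᵀPA = [0.6510 0.4527; 0.3963 0.2411]
A−BK = [-0.1035 0.2669; -0.1416 -1.5295]
AᵀP(A−BK) = [1.1631 0.7899; 0.7899 0.5681]
P' = Q + AᵀP(A−BK) = [4.4131 3.7899; 3.7899 9.5681]
tr(P') = 13.9812

0.6510 0.4527 0.3963 0.2411


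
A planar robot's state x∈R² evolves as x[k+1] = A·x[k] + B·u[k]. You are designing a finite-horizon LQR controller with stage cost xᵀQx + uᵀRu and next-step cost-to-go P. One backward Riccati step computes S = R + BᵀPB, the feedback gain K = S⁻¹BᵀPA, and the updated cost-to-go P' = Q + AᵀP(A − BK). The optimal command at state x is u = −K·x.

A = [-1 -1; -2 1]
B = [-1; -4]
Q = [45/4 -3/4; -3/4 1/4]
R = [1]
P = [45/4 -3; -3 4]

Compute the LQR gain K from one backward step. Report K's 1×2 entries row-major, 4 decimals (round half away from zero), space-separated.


0.4833 -0.2632

BᵀP = [0.7500 -13.0000]
S = R + BᵀPB = [1] + [51.2500] = [52.2500]
BᵀPA = [25.2500 -13.7500]
K = S⁻¹·BᵀPA = [0.4833 -0.2632]
A−BK = [-0.5167 -1.2632; -0.0670 -0.0526]
AᵀP(A−BK) = [3.0478 6.8947; 6.8947 17.6316]
P' = Q + AᵀP(A−BK) = [14.2978 6.1447; 6.1447 17.8816]
tr(P') = 32.1794


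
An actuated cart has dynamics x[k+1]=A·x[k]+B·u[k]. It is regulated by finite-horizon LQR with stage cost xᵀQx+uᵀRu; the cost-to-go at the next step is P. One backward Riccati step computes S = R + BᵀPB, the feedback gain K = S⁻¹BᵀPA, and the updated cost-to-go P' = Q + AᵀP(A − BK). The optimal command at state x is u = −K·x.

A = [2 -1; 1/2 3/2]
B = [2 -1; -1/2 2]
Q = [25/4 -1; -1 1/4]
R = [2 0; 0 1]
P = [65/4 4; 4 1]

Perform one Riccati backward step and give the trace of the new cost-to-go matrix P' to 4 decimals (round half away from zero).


BᵀP = [30.5000 7.5000; -8.2500 -2.0000]
S = R + BᵀPB = [2 0; 0 1] + [57.2500 -15.5000; -15.5000 4.2500] = [59.2500 -15.5000; -15.5000 5.2500]
BᵀPA = [64.7500 -19.2500; -17.5000 5.2500]
K = S⁻¹·BᵀPA = [0.9700 -0.2780; -0.4695 0.1792]
A−BK = [-0.4095 -0.2648; 1.9241 1.0026]
AᵀP(A−BK) = [2.2259 -0.6125; -0.6125 0.2074]
P' = Q + AᵀP(A−BK) = [8.4759 -1.6125; -1.6125 0.4574]
tr(P') = 8.9334

8.9334


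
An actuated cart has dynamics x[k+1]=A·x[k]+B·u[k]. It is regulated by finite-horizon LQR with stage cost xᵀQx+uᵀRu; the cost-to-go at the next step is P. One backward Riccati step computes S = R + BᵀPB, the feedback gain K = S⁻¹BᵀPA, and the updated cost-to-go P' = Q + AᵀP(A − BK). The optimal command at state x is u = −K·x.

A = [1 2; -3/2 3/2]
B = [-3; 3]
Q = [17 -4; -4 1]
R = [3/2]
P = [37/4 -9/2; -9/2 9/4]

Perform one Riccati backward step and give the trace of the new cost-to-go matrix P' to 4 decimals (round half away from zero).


BᵀP = [-41.2500 20.2500]
S = R + BᵀPB = [3/2] + [184.5000] = [186.0000]
BᵀPA = [-71.6250 -52.1250]
K = S⁻¹·BᵀPA = [-0.3851 -0.2802]
A−BK = [-0.1552 1.1593; -0.3448 2.3407]
AᵀP(A−BK) = [0.2311 0.1152; 0.1152 0.4549]
P' = Q + AᵀP(A−BK) = [17.2311 -3.8848; -3.8848 1.4549]
tr(P') = 18.6860

18.6860


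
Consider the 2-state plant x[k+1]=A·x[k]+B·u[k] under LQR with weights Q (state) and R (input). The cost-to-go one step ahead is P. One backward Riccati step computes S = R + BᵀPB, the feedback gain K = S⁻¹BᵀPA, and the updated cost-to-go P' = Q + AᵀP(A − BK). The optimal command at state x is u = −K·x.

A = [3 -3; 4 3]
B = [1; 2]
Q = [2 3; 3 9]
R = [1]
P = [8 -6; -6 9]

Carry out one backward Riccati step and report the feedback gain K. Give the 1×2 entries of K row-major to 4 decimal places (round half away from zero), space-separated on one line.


BᵀP = [-4.0000 12.0000]
S = R + BᵀPB = [1] + [20.0000] = [21.0000]
BᵀPA = [36.0000 48.0000]
K = S⁻¹·BᵀPA = [1.7143 2.2857]
A−BK = [1.2857 -5.2857; 0.5714 -1.5714]
AᵀP(A−BK) = [10.2857 -28.2857; -28.2857 151.2857]
P' = Q + AᵀP(A−BK) = [12.2857 -25.2857; -25.2857 160.2857]
tr(P') = 172.5714

1.7143 2.2857


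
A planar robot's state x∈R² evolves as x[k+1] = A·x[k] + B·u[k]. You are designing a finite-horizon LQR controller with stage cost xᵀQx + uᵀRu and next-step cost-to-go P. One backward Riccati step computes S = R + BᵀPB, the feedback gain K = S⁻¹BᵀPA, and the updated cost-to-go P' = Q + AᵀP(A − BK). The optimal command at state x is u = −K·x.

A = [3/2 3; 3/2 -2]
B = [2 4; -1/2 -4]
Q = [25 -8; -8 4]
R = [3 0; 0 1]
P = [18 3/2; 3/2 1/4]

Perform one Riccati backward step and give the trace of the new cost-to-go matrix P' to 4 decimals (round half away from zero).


BᵀP = [35.2500 2.8750; 66.0000 5.0000]
S = R + BᵀPB = [3 0; 0 1] + [69.0625 129.5000; 129.5000 244.0000] = [72.0625 129.5000; 129.5000 245.0000]
BᵀPA = [57.1875 100.0000; 106.5000 188.0000]
K = S⁻¹·BᵀPA = [0.2477 0.1740; 0.3038 0.6754]
A−BK = [-0.2105 -0.0495; 2.8390 0.7885]
AᵀP(A−BK) = [1.2960 0.6219; 0.6219 0.6294]
P' = Q + AᵀP(A−BK) = [26.2960 -7.3781; -7.3781 4.6294]
tr(P') = 30.9254

30.9254


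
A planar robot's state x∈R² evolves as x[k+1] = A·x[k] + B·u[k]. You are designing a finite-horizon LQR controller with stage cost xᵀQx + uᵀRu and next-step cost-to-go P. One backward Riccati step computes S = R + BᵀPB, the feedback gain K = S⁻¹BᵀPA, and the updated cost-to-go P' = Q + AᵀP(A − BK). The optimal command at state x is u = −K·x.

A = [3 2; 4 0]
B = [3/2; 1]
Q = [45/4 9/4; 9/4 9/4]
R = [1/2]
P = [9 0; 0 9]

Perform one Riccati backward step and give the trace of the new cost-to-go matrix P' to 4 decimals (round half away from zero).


BᵀP = [13.5000 9.0000]
S = R + BᵀPB = [1/2] + [29.2500] = [29.7500]
BᵀPA = [76.5000 27.0000]
K = S⁻¹·BᵀPA = [2.5714 0.9076]
A−BK = [-0.8571 0.6387; 1.4286 -0.9076]
AᵀP(A−BK) = [28.2857 -15.4286; -15.4286 11.4958]
P' = Q + AᵀP(A−BK) = [39.5357 -13.1786; -13.1786 13.7458]
tr(P') = 53.2815

53.2815


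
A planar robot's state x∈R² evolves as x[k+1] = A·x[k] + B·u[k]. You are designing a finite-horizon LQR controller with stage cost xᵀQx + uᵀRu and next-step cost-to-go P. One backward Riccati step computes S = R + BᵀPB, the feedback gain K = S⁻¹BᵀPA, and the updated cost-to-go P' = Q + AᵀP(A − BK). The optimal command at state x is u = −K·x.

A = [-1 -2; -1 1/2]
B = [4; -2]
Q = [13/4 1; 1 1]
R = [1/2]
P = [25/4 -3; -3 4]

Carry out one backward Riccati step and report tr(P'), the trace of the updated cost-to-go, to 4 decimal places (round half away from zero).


BᵀP = [31.0000 -20.0000]
S = R + BᵀPB = [1/2] + [164.0000] = [164.5000]
BᵀPA = [-11.0000 -72.0000]
K = S⁻¹·BᵀPA = [-0.0669 -0.4377]
A−BK = [-0.7325 -0.2492; -1.1337 -0.3754]
AᵀP(A−BK) = [3.5144 1.1854; 1.1854 0.4863]
P' = Q + AᵀP(A−BK) = [6.7644 2.1854; 2.1854 1.4863]
tr(P') = 8.2508

8.2508


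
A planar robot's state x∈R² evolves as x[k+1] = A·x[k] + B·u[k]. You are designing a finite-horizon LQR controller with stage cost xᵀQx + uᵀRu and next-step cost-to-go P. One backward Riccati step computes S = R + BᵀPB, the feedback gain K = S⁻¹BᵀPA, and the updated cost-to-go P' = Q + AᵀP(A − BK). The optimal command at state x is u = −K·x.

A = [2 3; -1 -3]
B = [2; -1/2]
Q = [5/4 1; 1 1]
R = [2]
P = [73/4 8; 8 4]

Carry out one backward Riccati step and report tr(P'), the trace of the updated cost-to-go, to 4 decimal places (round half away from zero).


BᵀP = [32.5000 14.0000]
S = R + BᵀPB = [2] + [58.0000] = [60.0000]
BᵀPA = [51.0000 55.5000]
K = S⁻¹·BᵀPA = [0.8500 0.9250]
A−BK = [0.3000 1.1500; -0.5750 -2.5375]
AᵀP(A−BK) = [1.6500 2.3250; 2.3250 4.9125]
P' = Q + AᵀP(A−BK) = [2.9000 3.3250; 3.3250 5.9125]
tr(P') = 8.8125

8.8125


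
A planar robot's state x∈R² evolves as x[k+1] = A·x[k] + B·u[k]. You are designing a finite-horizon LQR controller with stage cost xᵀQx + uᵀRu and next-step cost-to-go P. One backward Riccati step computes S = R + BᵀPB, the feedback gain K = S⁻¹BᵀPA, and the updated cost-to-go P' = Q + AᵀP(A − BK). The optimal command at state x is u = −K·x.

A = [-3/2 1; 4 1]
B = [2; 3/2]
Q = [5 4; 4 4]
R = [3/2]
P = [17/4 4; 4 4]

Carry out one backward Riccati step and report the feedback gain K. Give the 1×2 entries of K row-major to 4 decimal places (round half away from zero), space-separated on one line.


0.6650 0.5534

BᵀP = [14.5000 14.0000]
S = R + BᵀPB = [3/2] + [50.0000] = [51.5000]
BᵀPA = [34.2500 28.5000]
K = S⁻¹·BᵀPA = [0.6650 0.5534]
A−BK = [-2.8301 -0.1068; 3.0024 0.1699]
AᵀP(A−BK) = [2.7846 0.6711; 0.6711 0.4782]
P' = Q + AᵀP(A−BK) = [7.7846 4.6711; 4.6711 4.4782]
tr(P') = 12.2627


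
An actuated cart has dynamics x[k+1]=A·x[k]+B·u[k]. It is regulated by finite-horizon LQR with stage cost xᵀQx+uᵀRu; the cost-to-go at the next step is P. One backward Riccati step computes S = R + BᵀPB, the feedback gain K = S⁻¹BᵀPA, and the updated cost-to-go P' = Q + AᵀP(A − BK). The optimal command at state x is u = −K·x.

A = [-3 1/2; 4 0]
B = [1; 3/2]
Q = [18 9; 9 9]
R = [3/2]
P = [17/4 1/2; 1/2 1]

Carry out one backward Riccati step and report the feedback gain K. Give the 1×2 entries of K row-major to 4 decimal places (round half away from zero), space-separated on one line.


-0.7368 0.2632

BᵀP = [5.0000 2.0000]
S = R + BᵀPB = [3/2] + [8.0000] = [9.5000]
BᵀPA = [-7.0000 2.5000]
K = S⁻¹·BᵀPA = [-0.7368 0.2632]
A−BK = [-2.2632 0.2368; 5.1053 -0.3947]
AᵀP(A−BK) = [37.0921 -3.5329; -3.5329 0.4046]
P' = Q + AᵀP(A−BK) = [55.0921 5.4671; 5.4671 9.4046]
tr(P') = 64.4967


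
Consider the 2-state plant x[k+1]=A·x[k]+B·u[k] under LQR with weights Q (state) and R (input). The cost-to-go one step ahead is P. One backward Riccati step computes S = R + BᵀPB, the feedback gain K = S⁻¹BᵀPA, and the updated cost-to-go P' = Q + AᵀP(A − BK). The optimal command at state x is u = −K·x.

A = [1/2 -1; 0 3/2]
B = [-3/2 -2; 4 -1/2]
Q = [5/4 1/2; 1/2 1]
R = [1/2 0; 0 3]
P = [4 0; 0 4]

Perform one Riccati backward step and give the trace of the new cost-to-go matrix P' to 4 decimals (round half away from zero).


BᵀP = [-6.0000 16.0000; -8.0000 -2.0000]
S = R + BᵀPB = [1/2 0; 0 3] + [73.0000 4.0000; 4.0000 17.0000] = [73.5000 4.0000; 4.0000 20.0000]
BᵀPA = [-3.0000 30.0000; -4.0000 5.0000]
K = S⁻¹·BᵀPA = [-0.0303 0.3989; -0.1939 0.1702]
A−BK = [0.0667 -0.0612; 0.0241 -0.0105]
AᵀP(A−BK) = [0.1334 -0.1224; -0.1224 0.1819]
P' = Q + AᵀP(A−BK) = [1.3834 0.3776; 0.3776 1.1819]
tr(P') = 2.5653

2.5653


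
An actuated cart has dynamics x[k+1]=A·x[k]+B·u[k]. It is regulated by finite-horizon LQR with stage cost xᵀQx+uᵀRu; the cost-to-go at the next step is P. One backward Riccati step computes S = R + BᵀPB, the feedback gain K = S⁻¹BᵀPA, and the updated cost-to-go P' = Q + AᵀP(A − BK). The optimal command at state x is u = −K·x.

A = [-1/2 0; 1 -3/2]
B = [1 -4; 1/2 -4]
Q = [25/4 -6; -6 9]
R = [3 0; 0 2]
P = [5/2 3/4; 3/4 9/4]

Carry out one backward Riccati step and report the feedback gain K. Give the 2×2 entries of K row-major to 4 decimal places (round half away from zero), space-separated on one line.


-0.1793 0.1651 -0.0873 0.2072

BᵀP = [2.8750 1.8750; -13.0000 -12.0000]
S = R + BᵀPB = [3 0; 0 2] + [3.8125 -19.0000; -19.0000 100.0000] = [6.8125 -19.0000; -19.0000 102.0000]
BᵀPA = [0.4375 -2.8125; -5.5000 18.0000]
K = S⁻¹·BᵀPA = [-0.1793 0.1651; -0.0873 0.2072]
A−BK = [-0.6700 0.6638; 0.7404 -0.7537]
AᵀP(A−BK) = [1.7232 -1.7450; -1.7450 1.7968]
P' = Q + AᵀP(A−BK) = [7.9732 -7.7450; -7.7450 10.7968]
tr(P') = 18.7700


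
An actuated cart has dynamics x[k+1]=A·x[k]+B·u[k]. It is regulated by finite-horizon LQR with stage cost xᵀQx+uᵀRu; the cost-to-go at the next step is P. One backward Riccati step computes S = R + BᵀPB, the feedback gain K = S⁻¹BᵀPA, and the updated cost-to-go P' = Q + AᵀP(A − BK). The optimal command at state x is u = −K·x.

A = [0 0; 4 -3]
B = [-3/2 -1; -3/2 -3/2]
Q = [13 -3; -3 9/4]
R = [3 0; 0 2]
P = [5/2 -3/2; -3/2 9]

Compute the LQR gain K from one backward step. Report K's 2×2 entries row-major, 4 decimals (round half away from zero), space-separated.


BᵀP = [-1.5000 -11.2500; -0.2500 -12.0000]
S = R + BᵀPB = [3 0; 0 2] + [19.1250 18.3750; 18.3750 18.2500] = [22.1250 18.3750; 18.3750 20.2500]
BᵀPA = [-45.0000 33.7500; -48.0000 36.0000]
K = S⁻¹·BᵀPA = [-0.2650 0.1987; -2.1299 1.5975]
A−BK = [-2.5274 1.8955; 0.4076 -0.3057]
AᵀP(A−BK) = [29.8395 -22.3796; -22.3796 16.7847]
P' = Q + AᵀP(A−BK) = [42.8395 -25.3796; -25.3796 19.0347]
tr(P') = 61.8742

-0.2650 0.1987 -2.1299 1.5975


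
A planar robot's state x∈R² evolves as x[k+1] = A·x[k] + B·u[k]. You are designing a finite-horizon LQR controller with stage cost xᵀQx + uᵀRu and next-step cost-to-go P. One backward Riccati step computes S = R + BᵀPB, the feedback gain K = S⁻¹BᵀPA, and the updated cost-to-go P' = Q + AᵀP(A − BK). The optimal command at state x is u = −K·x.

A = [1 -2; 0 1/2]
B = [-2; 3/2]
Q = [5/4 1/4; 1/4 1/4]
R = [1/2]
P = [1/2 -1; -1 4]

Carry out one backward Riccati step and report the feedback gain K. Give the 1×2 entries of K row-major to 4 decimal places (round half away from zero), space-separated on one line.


-0.1429 0.5143

BᵀP = [-2.5000 8.0000]
S = R + BᵀPB = [1/2] + [17.0000] = [17.5000]
BᵀPA = [-2.5000 9.0000]
K = S⁻¹·BᵀPA = [-0.1429 0.5143]
A−BK = [0.7143 -0.9714; 0.2143 -0.2714]
AᵀP(A−BK) = [0.1429 -0.2143; -0.2143 0.3714]
P' = Q + AᵀP(A−BK) = [1.3929 0.0357; 0.0357 0.6214]
tr(P') = 2.0143


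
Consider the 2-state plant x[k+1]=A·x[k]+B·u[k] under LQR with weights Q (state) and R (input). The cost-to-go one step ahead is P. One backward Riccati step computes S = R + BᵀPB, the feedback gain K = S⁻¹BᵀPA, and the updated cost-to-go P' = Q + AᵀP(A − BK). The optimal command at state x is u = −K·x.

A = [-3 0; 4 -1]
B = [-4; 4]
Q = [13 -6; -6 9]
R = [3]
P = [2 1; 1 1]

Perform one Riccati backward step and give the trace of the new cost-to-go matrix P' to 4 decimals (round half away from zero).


BᵀP = [-4.0000 0.0000]
S = R + BᵀPB = [3] + [16.0000] = [19.0000]
BᵀPA = [12.0000 0.0000]
K = S⁻¹·BᵀPA = [0.6316 0.0000]
A−BK = [-0.4737 0.0000; 1.4737 -1.0000]
AᵀP(A−BK) = [2.4211 -1.0000; -1.0000 1.0000]
P' = Q + AᵀP(A−BK) = [15.4211 -7.0000; -7.0000 10.0000]
tr(P') = 25.4211

25.4211


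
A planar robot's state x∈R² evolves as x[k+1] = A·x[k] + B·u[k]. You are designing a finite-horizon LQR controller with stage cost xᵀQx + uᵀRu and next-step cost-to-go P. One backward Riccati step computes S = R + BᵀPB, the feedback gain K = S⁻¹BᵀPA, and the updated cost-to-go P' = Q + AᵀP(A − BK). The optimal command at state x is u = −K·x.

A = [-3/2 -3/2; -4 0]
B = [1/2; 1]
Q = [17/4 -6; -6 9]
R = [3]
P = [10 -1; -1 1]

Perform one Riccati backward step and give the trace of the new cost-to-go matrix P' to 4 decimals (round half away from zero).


44.0682

BᵀP = [4.0000 0.5000]
S = R + BᵀPB = [3] + [2.5000] = [5.5000]
BᵀPA = [-8.0000 -6.0000]
K = S⁻¹·BᵀPA = [-1.4545 -1.0909]
A−BK = [-0.7727 -0.9545; -2.5455 1.0909]
AᵀP(A−BK) = [14.8636 7.7727; 7.7727 15.9545]
P' = Q + AᵀP(A−BK) = [19.1136 1.7727; 1.7727 24.9545]
tr(P') = 44.0682


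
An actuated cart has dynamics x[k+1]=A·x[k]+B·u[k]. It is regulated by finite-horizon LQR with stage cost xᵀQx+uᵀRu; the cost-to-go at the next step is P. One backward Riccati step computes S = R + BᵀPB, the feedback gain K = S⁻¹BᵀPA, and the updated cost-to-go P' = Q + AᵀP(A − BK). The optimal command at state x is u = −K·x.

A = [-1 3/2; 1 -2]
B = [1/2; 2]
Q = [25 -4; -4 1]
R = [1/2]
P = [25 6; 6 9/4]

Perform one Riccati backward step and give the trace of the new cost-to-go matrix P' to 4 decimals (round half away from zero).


BᵀP = [24.5000 7.5000]
S = R + BᵀPB = [1/2] + [27.2500] = [27.7500]
BᵀPA = [-17.0000 21.7500]
K = S⁻¹·BᵀPA = [-0.6126 0.7838]
A−BK = [-0.6937 1.1081; 2.2252 -3.5676]
AᵀP(A−BK) = [4.8356 -7.6757; -7.6757 12.2027]
P' = Q + AᵀP(A−BK) = [29.8356 -11.6757; -11.6757 13.2027]
tr(P') = 43.0383

43.0383


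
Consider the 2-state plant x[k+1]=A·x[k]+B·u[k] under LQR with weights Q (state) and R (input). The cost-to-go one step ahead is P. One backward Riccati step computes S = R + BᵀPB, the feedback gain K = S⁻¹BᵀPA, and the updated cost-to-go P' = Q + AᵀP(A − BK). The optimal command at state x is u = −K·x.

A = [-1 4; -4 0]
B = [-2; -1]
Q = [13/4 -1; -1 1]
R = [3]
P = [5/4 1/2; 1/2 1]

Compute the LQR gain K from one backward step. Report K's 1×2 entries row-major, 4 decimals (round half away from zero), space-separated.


1.0000 -1.0909

BᵀP = [-3.0000 -2.0000]
S = R + BᵀPB = [3] + [8.0000] = [11.0000]
BᵀPA = [11.0000 -12.0000]
K = S⁻¹·BᵀPA = [1.0000 -1.0909]
A−BK = [1.0000 1.8182; -3.0000 -1.0909]
AᵀP(A−BK) = [10.2500 -1.0000; -1.0000 6.9091]
P' = Q + AᵀP(A−BK) = [13.5000 -2.0000; -2.0000 7.9091]
tr(P') = 21.4091


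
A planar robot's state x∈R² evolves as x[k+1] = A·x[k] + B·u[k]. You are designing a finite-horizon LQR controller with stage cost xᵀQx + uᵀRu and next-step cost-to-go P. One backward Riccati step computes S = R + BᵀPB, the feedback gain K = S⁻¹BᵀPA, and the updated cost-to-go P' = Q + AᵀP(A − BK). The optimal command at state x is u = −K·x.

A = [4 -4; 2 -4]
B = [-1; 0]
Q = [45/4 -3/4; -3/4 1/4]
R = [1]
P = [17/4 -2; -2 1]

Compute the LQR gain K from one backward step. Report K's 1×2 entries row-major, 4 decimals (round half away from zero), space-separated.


-2.4762 1.7143

BᵀP = [-4.2500 2.0000]
S = R + BᵀPB = [1] + [4.2500] = [5.2500]
BᵀPA = [-13.0000 9.0000]
K = S⁻¹·BᵀPA = [-2.4762 1.7143]
A−BK = [1.5238 -2.2857; 2.0000 -4.0000]
AᵀP(A−BK) = [7.8095 -5.7143; -5.7143 4.5714]
P' = Q + AᵀP(A−BK) = [19.0595 -6.4643; -6.4643 4.8214]
tr(P') = 23.8810


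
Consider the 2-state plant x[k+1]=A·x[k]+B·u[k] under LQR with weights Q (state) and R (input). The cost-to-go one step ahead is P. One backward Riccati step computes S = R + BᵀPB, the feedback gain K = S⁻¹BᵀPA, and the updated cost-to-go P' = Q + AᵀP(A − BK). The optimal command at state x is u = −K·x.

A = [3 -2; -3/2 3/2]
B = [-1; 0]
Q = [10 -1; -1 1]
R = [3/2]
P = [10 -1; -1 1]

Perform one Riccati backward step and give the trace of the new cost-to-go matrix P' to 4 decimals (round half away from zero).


34.0217

BᵀP = [-10.0000 1.0000]
S = R + BᵀPB = [3/2] + [10.0000] = [11.5000]
BᵀPA = [-31.5000 21.5000]
K = S⁻¹·BᵀPA = [-2.7391 1.8696]
A−BK = [0.2609 -0.1304; -1.5000 1.5000]
AᵀP(A−BK) = [14.9674 -10.8587; -10.8587 8.0543]
P' = Q + AᵀP(A−BK) = [24.9674 -11.8587; -11.8587 9.0543]
tr(P') = 34.0217


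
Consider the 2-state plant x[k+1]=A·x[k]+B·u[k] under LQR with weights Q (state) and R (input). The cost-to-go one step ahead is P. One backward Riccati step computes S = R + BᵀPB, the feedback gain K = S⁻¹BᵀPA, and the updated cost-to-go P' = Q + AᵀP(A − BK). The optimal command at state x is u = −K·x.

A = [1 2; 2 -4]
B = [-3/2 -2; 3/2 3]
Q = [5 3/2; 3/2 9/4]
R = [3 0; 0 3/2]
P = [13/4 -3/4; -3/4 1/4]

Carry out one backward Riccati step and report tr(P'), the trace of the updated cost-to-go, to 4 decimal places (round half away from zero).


BᵀP = [-6.0000 1.5000; -8.7500 2.2500]
S = R + BᵀPB = [3 0; 0 3/2] + [11.2500 16.5000; 16.5000 24.2500] = [14.2500 16.5000; 16.5000 25.7500]
BᵀPA = [-3.0000 -18.0000; -4.2500 -26.5000]
K = S⁻¹·BᵀPA = [-0.0752 -0.2772; -0.1168 -0.8515]
A−BK = [0.6535 -0.1188; 2.4634 -1.0297]
AᵀP(A−BK) = [0.5277 0.0495; 0.0495 1.4455]
P' = Q + AᵀP(A−BK) = [5.5277 1.5495; 1.5495 3.6955]
tr(P') = 9.2233

9.2233


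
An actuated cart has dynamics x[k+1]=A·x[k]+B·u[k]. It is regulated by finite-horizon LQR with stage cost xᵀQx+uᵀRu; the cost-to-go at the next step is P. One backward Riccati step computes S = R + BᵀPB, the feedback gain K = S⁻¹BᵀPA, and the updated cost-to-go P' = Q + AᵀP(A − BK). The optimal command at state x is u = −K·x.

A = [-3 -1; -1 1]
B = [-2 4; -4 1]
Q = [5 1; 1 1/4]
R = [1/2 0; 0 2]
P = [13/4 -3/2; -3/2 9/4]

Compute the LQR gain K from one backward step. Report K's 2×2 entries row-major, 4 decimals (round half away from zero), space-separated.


BᵀP = [-0.5000 -6.0000; 11.5000 -3.7500]
S = R + BᵀPB = [1/2 0; 0 2] + [25.0000 -8.0000; -8.0000 42.2500] = [25.5000 -8.0000; -8.0000 44.2500]
BᵀPA = [7.5000 -5.5000; -30.7500 -15.2500]
K = S⁻¹·BᵀPA = [0.0807 -0.3433; -0.6803 -0.4067]
A−BK = [-0.1173 -0.0598; 0.0031 0.0336]
AᵀP(A−BK) = [0.9748 0.5687; 0.5687 0.4099]
P' = Q + AᵀP(A−BK) = [5.9748 1.5687; 1.5687 0.6599]
tr(P') = 6.6347

0.0807 -0.3433 -0.6803 -0.4067


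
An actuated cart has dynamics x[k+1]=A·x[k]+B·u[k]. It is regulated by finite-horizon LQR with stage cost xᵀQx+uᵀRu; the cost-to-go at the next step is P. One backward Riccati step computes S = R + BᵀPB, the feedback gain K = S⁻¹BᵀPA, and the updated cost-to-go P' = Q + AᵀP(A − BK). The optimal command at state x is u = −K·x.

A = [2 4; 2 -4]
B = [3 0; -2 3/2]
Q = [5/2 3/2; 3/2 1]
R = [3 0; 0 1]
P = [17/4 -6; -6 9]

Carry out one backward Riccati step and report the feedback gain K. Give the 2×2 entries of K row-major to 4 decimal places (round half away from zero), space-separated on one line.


BᵀP = [24.7500 -36.0000; -9.0000 13.5000]
S = R + BᵀPB = [3 0; 0 1] + [146.2500 -54.0000; -54.0000 20.2500] = [149.2500 -54.0000; -54.0000 21.2500]
BᵀPA = [-22.5000 243.0000; 9.0000 -90.0000]
K = S⁻¹·BᵀPA = [0.0308 1.1886; 0.5018 -1.2150]
A−BK = [1.9076 0.4343; 1.3089 0.1996]
AᵀP(A−BK) = [1.1768 -0.3228; -0.3228 5.8342]
P' = Q + AᵀP(A−BK) = [3.6768 1.1772; 1.1772 6.8342]
tr(P') = 10.5110

0.0308 1.1886 0.5018 -1.2150


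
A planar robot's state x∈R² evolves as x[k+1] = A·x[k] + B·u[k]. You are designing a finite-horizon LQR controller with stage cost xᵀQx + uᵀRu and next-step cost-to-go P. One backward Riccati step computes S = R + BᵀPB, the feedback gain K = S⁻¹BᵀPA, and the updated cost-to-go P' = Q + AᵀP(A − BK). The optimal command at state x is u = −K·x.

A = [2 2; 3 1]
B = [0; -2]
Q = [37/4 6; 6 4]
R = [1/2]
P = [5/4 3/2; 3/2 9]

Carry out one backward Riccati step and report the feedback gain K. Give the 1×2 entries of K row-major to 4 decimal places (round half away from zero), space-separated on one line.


BᵀP = [-3.0000 -18.0000]
S = R + BᵀPB = [1/2] + [36.0000] = [36.5000]
BᵀPA = [-60.0000 -24.0000]
K = S⁻¹·BᵀPA = [-1.6438 -0.6575]
A−BK = [2.0000 2.0000; -0.2877 -0.3151]
AᵀP(A−BK) = [5.3699 4.5479; 4.5479 4.2192]
P' = Q + AᵀP(A−BK) = [14.6199 10.5479; 10.5479 8.2192]
tr(P') = 22.8390

-1.6438 -0.6575
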